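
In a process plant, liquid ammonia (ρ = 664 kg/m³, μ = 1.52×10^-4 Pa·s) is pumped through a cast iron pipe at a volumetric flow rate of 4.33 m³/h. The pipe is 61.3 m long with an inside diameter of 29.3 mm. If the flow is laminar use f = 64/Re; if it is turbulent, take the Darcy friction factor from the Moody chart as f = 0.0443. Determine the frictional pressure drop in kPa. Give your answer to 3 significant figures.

ΔP ≈ 97.9 kPa

Q = 4.33 m³/h = 4.33/3600 = 0.001203 m³/s.
Cross-sectional area A = πD²/4 = π(0.0293)²/4 = 0.0006743 m²; mean velocity V = Q/A = 0.001203/0.0006743 = 1.784 m/s.
Reynolds number Re = ρVD/μ = 664 · 1.784 · 0.0293 / 0.000152 = 2.283e+05.
Re > 4000 → turbulent; use the Moody-chart value f = 0.0443.
Darcy-Weisbach: ΔP = f(L/D)(ρV²/2) = 0.0443·(61.3/0.0293)·(664·1.784²/2) = 0.0443·2092·1056 = 9.792e+04 Pa.
ΔP = 9.792e+04 Pa = 97.9 kPa.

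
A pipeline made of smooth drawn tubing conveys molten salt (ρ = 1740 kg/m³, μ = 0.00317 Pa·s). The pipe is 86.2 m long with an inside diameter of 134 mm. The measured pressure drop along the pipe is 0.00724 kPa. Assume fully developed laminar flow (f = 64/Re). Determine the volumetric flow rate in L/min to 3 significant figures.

Q ≈ 12.6 L/min

For laminar flow, f = 64/Re with Re = ρVD/μ, so Darcy-Weisbach reduces to ΔP = 32μLV/D². Solving for V: V = ΔP·D²/(32μL) = 7.24·(0.134)²/(32·0.00317·86.2) = 0.01487 m/s.
Check: Re = ρVD/μ = 1740·0.01487·0.134/0.00317 = 1094 < 2300, so the laminar assumption holds.
Q = V·A = 0.01487·(π/4·0.134²) = 0.0002097 m³/s = 12.6 L/min.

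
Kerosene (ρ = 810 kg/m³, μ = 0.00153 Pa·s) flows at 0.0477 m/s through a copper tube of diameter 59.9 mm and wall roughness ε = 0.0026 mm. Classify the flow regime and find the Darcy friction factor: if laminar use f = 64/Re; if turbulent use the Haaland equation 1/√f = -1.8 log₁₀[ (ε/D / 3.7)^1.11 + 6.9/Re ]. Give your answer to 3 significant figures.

f ≈ 0.0423

Re = ρVD/μ = 810·0.0477·0.0599/0.00153 = 1513.
Re < 2300 → laminar, so f = 64/Re = 0.04231 (roughness is irrelevant in laminar flow).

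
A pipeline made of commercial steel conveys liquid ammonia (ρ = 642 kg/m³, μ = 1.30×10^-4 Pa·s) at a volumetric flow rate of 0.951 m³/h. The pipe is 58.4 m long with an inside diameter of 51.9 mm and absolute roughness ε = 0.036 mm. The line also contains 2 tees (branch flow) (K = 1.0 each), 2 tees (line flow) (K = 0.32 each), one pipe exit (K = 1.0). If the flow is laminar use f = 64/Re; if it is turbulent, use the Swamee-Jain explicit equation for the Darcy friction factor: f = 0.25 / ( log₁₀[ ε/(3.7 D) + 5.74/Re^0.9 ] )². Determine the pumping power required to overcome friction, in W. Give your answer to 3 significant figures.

P ≈ 0.0421 W

Q = 0.951 m³/h = 0.951/3600 = 0.0002642 m³/s.
Cross-sectional area A = πD²/4 = π(0.0519)²/4 = 0.002116 m²; mean velocity V = Q/A = 0.0002642/0.002116 = 0.1249 m/s.
Reynolds number Re = ρVD/μ = 642 · 0.1249 · 0.0519 / 0.00013 = 3.2e+04.
Re > 4000 → turbulent. Relative roughness ε/D = 3.6e-05/0.0519 = 0.000694. Swamee-Jain: f = 0.25/(log₁₀[0.000694/3.7 + 5.74/3.2e+04^0.9])² = 0.25/(log₁₀[0.000187 + 0.000506])² = 0.25/(-3.159)² = 0.02505.
Total minor-loss coefficient ΣK = 2·1 + 2·0.32 + 1·1 = 3.64.
ΔP = [f·L/D + ΣK]·(ρV²/2) = [0.02505·58.4/0.0519 + 3.64]·(642·0.1249²/2) = [28.19 + 3.64]·5.005 = 159.3 Pa.
Pumping power P = QΔP = 0.0002642·159.3 = 0.04209 W = 0.0421 W.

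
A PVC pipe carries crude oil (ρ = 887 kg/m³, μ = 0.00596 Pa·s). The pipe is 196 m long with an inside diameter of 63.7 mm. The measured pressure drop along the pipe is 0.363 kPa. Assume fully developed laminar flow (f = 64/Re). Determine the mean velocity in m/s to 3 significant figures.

V ≈ 0.0394 m/s

For laminar flow, f = 64/Re with Re = ρVD/μ, so Darcy-Weisbach reduces to ΔP = 32μLV/D². Solving for V: V = ΔP·D²/(32μL) = 363·(0.0637)²/(32·0.00596·196) = 0.0394 m/s.
Check: Re = ρVD/μ = 887·0.0394·0.0637/0.00596 = 373.6 < 2300, so the laminar assumption holds.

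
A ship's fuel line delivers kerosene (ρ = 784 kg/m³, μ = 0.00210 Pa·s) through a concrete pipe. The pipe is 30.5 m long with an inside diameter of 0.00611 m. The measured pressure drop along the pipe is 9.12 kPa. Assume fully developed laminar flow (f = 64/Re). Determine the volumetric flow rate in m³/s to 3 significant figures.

Q ≈ 4.87×10^-6 m³/s

For laminar flow, f = 64/Re with Re = ρVD/μ, so Darcy-Weisbach reduces to ΔP = 32μLV/D². Solving for V: V = ΔP·D²/(32μL) = 9120·(0.00611)²/(32·0.0021·30.5) = 0.1661 m/s.
Check: Re = ρVD/μ = 784·0.1661·0.00611/0.0021 = 378.9 < 2300, so the laminar assumption holds.
Q = V·A = 0.1661·(π/4·0.00611²) = 4.871e-06 m³/s = 4.87×10^-6 m³/s.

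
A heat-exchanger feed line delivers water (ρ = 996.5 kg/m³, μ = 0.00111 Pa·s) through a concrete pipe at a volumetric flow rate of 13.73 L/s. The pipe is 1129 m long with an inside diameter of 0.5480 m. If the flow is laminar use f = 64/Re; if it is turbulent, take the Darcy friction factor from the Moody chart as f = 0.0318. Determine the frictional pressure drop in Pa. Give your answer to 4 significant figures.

Q = 13.73 L/s = 13.73/1000 = 0.01373 m³/s.
Cross-sectional area A = πD²/4 = π(0.548)²/4 = 0.2359 m²; mean velocity V = Q/A = 0.01373/0.2359 = 0.05821 m/s.
Reynolds number Re = ρVD/μ = 996.5 · 0.05821 · 0.548 / 0.00111 = 2.864e+04.
Re > 4000 → turbulent; use the Moody-chart value f = 0.0318.
Darcy-Weisbach: ΔP = f(L/D)(ρV²/2) = 0.0318·(1129/0.548)·(996.5·0.05821²/2) = 0.0318·2060·1.688 = 110.6 Pa.

ΔP ≈ 110.6 Pa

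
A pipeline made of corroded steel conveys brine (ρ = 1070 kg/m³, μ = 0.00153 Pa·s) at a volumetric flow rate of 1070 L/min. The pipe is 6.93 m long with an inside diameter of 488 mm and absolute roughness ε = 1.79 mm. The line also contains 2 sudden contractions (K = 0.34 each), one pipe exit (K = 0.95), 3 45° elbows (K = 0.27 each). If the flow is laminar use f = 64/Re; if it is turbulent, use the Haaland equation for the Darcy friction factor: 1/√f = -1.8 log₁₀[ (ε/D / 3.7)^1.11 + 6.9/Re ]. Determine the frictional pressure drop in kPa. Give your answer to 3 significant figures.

Q = 1070 L/min = 1070/60000 = 0.01783 m³/s.
Cross-sectional area A = πD²/4 = π(0.488)²/4 = 0.187 m²; mean velocity V = Q/A = 0.01783/0.187 = 0.09535 m/s.
Reynolds number Re = ρVD/μ = 1070 · 0.09535 · 0.488 / 0.00153 = 3.254e+04.
Re > 4000 → turbulent. Relative roughness ε/D = 0.00179/0.488 = 0.00367. Haaland: 1/√f = -1.8 log₁₀[(0.00367/3.7)^1.11 + 6.9/3.254e+04] = -1.8 log₁₀[0.000463 + 0.000212] = 5.707, so f = 0.0307.
Total minor-loss coefficient ΣK = 2·0.34 + 1·0.95 + 3·0.27 = 2.44.
ΔP = [f·L/D + ΣK]·(ρV²/2) = [0.0307·6.93/0.488 + 2.44]·(1070·0.09535²/2) = [0.436 + 2.44]·4.864 = 13.99 Pa.
ΔP = 13.99 Pa = 0.0140 kPa.

ΔP ≈ 0.0140 kPa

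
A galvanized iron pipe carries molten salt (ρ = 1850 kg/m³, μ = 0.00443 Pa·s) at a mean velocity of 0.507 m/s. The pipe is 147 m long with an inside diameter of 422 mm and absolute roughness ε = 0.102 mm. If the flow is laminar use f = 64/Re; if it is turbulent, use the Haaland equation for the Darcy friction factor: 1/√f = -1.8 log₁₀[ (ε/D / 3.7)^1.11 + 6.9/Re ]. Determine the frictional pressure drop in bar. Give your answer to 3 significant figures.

ΔP ≈ 0.0160 bar

Reynolds number Re = ρVD/μ = 1850 · 0.507 · 0.422 / 0.00443 = 8.935e+04.
Re > 4000 → turbulent. Relative roughness ε/D = 0.000102/0.422 = 0.000242. Haaland: 1/√f = -1.8 log₁₀[(0.000242/3.7)^1.11 + 6.9/8.935e+04] = -1.8 log₁₀[2.26e-05 + 7.72e-05] = 7.201, so f = 0.01928.
Darcy-Weisbach: ΔP = f(L/D)(ρV²/2) = 0.01928·(147/0.422)·(1850·0.507²/2) = 0.01928·348.3·237.8 = 1597 Pa.
ΔP = 1597 Pa = 0.0160 bar.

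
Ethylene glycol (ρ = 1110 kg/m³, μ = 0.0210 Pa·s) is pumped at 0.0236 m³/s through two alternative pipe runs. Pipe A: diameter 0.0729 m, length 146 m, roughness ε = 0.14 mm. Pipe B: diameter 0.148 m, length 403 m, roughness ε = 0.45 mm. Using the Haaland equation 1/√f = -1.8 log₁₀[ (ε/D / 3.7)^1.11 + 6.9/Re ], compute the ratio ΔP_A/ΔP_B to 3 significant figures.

Pipe A: V = Q/A = 0.0236/0.004174 = 5.654 m/s; Re = 2.179e+04; ε/D = 0.00192; Haaland → f = 0.02894; ΔP_A = f(L/D)(ρV²/2) = 1.028e+06 Pa.
Pipe B: V = Q/A = 0.0236/0.0172 = 1.372 m/s; Re = 1.073e+04; ε/D = 0.00304; Haaland → f = 0.03448; ΔP_B = f(L/D)(ρV²/2) = 9.807e+04 Pa.
ΔP_A/ΔP_B = 1.028e+06/9.807e+04 = 10.5.

ΔP_A/ΔP_B ≈ 10.5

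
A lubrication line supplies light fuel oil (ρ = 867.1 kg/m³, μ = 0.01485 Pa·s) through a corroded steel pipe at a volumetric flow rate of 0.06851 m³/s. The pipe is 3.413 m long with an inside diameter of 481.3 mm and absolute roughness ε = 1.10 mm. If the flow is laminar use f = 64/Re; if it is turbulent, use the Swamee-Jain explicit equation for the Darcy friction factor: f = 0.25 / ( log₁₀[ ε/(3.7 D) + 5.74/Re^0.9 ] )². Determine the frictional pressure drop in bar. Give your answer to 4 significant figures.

ΔP ≈ 1.493×10^-4 bar

Cross-sectional area A = πD²/4 = π(0.4813)²/4 = 0.1819 m²; mean velocity V = Q/A = 0.06851/0.1819 = 0.3766 m/s.
Reynolds number Re = ρVD/μ = 867.1 · 0.3766 · 0.4813 / 0.0149 = 1.058e+04.
Re > 4000 → turbulent. Relative roughness ε/D = 0.0011/0.4813 = 0.00229. Swamee-Jain: f = 0.25/(log₁₀[0.00229/3.7 + 5.74/1.058e+04^0.9])² = 0.25/(log₁₀[0.000618 + 0.00137])² = 0.25/(-2.702)² = 0.03425.
Darcy-Weisbach: ΔP = f(L/D)(ρV²/2) = 0.03425·(3.413/0.4813)·(867.1·0.3766²/2) = 0.03425·7.091·61.48 = 14.93 Pa.
ΔP = 14.93 Pa = 1.493×10^-4 bar.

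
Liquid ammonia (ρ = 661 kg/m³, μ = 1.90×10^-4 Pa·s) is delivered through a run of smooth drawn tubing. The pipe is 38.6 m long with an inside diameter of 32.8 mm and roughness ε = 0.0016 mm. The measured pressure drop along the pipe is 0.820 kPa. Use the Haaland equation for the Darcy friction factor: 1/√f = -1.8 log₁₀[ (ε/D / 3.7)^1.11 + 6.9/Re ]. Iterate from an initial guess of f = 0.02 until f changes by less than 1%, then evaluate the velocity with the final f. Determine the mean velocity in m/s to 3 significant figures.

V ≈ 0.305 m/s

Rearranging Darcy-Weisbach: V = √(2·ΔP·D/(f·L·ρ)). With ε/D = 1.6e-06/0.0328 = 4.88e-05, iterate starting from f = 0.02:
  f = 0.02 → V = √(2·820·0.0328/(0.02·38.6·661)) = 0.3247 m/s; Re = ρVD/μ = 3.705e+04; f → 0.02229
  f = 0.02229 → V = 0.3075 m/s; Re = 3.509e+04; f → 0.02257
  f = 0.02257 → V = 0.3056 m/s; Re = 3.488e+04; f → 0.0226
Converged (Δf/f < 1%). With the final f = 0.0226: V = √(2·820·0.0328/(0.0226·38.6·661)) = 0.3054 m/s.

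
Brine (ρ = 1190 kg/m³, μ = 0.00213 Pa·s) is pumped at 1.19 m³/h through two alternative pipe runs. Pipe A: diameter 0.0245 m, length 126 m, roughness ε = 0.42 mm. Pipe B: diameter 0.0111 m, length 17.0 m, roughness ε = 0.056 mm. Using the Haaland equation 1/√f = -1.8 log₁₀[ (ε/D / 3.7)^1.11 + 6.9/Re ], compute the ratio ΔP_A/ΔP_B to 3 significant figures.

ΔP_A/ΔP_B ≈ 0.207

Pipe A: V = Q/A = 0.0003306/0.0004714 = 0.7012 m/s; Re = 9597; ε/D = 0.0171; Haaland → f = 0.05004; ΔP_A = f(L/D)(ρV²/2) = 7.528e+04 Pa.
Pipe B: V = Q/A = 0.0003306/9.677e-05 = 3.416 m/s; Re = 2.118e+04; ε/D = 0.00505; Haaland → f = 0.03415; ΔP_B = f(L/D)(ρV²/2) = 3.631e+05 Pa.
ΔP_A/ΔP_B = 7.528e+04/3.631e+05 = 0.207.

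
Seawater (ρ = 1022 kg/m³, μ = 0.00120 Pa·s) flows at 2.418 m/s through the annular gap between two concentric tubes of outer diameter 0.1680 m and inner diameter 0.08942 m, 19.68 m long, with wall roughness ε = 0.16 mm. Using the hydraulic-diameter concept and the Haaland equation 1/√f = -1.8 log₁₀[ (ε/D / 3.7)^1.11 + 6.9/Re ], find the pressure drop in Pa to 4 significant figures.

Hydraulic diameter D_h = 4A/P = D_o - D_i = 0.168 - 0.08942 = 0.07858 m.
Re = ρVD_h/μ = 1022·2.418·0.07858/0.0012 = 1.618e+05.
ε/D_h = 0.00016/0.07858 = 0.00204; Haaland gives 1/√f = -1.8 log₁₀[0.000241+4.26e-05] = 6.385, so f = 0.02453.
ΔP = f(L/D_h)(ρV²/2) = 0.02453·19.68/0.07858·2988 = 1.835e+04 Pa.

ΔP ≈ 18350 Pa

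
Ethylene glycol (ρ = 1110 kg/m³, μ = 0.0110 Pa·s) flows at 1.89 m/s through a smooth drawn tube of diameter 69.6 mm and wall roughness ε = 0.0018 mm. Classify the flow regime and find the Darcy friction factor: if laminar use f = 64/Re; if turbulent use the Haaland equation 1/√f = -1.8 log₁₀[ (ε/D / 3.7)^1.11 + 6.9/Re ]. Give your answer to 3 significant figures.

f ≈ 0.0286

Re = ρVD/μ = 1110·1.89·0.0696/0.011 = 1.327e+04.
Re > 4000 → turbulent. ε/D = 1.8e-06/0.0696 = 2.59e-05; Haaland: 1/√f = -1.8 log₁₀[1.89e-06 + 0.00052] = 5.909, so f = 0.02864.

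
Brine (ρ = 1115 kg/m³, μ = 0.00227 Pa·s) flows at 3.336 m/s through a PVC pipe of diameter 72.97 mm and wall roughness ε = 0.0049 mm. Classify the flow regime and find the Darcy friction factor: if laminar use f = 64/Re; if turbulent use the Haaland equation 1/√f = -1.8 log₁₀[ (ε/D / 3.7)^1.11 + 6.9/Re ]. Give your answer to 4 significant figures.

f ≈ 0.01750

Re = ρVD/μ = 1115·3.336·0.07297/0.00227 = 1.196e+05.
Re > 4000 → turbulent. ε/D = 4.9e-06/0.07297 = 6.72e-05; Haaland: 1/√f = -1.8 log₁₀[5.46e-06 + 5.77e-05] = 7.559, so f = 0.0175.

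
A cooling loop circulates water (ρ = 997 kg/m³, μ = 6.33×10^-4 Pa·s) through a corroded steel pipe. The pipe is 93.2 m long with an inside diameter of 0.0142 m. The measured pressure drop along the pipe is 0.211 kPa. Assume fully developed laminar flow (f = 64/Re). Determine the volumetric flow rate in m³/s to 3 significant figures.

Q ≈ 3.57×10^-6 m³/s

For laminar flow, f = 64/Re with Re = ρVD/μ, so Darcy-Weisbach reduces to ΔP = 32μLV/D². Solving for V: V = ΔP·D²/(32μL) = 211·(0.0142)²/(32·0.000633·93.2) = 0.02254 m/s.
Check: Re = ρVD/μ = 997·0.02254·0.0142/0.000633 = 504 < 2300, so the laminar assumption holds.
Q = V·A = 0.02254·(π/4·0.0142²) = 3.569e-06 m³/s = 3.57×10^-6 m³/s.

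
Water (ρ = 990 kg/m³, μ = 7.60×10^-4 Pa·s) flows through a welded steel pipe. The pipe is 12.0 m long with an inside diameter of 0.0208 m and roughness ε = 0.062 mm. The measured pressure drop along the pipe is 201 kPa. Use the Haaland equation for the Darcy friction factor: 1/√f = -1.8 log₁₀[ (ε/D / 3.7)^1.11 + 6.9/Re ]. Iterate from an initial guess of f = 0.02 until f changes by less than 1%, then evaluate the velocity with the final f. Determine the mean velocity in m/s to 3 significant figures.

Rearranging Darcy-Weisbach: V = √(2·ΔP·D/(f·L·ρ)). With ε/D = 6.2e-05/0.0208 = 0.00298, iterate starting from f = 0.02:
  f = 0.02 → V = √(2·2.01e+05·0.0208/(0.02·12·990)) = 5.932 m/s; Re = ρVD/μ = 1.607e+05; f → 0.02692
  f = 0.02692 → V = 5.114 m/s; Re = 1.386e+05; f → 0.02703
Converged (Δf/f < 1%). With the final f = 0.02703: V = √(2·2.01e+05·0.0208/(0.02703·12·990)) = 5.103 m/s.

V ≈ 5.10 m/s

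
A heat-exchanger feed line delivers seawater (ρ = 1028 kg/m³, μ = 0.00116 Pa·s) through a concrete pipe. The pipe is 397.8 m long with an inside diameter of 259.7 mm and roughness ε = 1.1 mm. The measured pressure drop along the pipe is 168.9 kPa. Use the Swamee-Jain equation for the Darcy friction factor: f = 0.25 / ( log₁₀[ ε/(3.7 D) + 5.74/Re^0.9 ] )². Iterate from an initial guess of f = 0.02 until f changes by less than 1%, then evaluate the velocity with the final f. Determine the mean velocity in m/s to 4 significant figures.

Rearranging Darcy-Weisbach: V = √(2·ΔP·D/(f·L·ρ)). With ε/D = 0.0011/0.2597 = 0.00424, iterate starting from f = 0.02:
  f = 0.02 → V = √(2·1.689e+05·0.2597/(0.02·397.8·1028)) = 3.275 m/s; Re = ρVD/μ = 7.538e+05; f → 0.02912
  f = 0.02912 → V = 2.714 m/s; Re = 6.247e+05; f → 0.02916
Converged (Δf/f < 1%). With the final f = 0.02916: V = √(2·1.689e+05·0.2597/(0.02916·397.8·1028)) = 2.713 m/s.

V ≈ 2.713 m/s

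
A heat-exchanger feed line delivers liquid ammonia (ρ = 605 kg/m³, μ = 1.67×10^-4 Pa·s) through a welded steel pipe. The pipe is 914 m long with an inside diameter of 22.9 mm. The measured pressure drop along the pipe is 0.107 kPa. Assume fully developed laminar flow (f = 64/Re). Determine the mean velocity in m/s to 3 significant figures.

For laminar flow, f = 64/Re with Re = ρVD/μ, so Darcy-Weisbach reduces to ΔP = 32μLV/D². Solving for V: V = ΔP·D²/(32μL) = 107·(0.0229)²/(32·0.000167·914) = 0.01149 m/s.
Check: Re = ρVD/μ = 605·0.01149·0.0229/0.000167 = 953.1 < 2300, so the laminar assumption holds.

V ≈ 0.0115 m/s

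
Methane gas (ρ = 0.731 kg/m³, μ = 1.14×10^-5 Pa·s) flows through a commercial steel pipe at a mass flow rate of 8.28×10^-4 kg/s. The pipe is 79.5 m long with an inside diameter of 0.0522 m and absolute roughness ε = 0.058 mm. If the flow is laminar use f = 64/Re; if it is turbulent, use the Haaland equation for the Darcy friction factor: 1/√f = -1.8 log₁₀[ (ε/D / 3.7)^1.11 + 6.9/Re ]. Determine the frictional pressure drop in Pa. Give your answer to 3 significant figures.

A = πD²/4 = π(0.0522)²/4 = 0.00214 m²; mean velocity V = ṁ/(ρA) = 0.000828/(0.731 · 0.00214) = 0.5293 m/s.
Reynolds number Re = ρVD/μ = 0.731 · 0.5293 · 0.0522 / 1.14e-05 = 1772.
Re < 2300 → laminar flow, so f = 64/Re = 64/1772 = 0.03613 (the turbulent correlation is not needed).
Darcy-Weisbach: ΔP = f(L/D)(ρV²/2) = 0.03613·(79.5/0.0522)·(0.731·0.5293²/2) = 0.03613·1523·0.1024 = 5.633 Pa.

ΔP ≈ 5.63 Pa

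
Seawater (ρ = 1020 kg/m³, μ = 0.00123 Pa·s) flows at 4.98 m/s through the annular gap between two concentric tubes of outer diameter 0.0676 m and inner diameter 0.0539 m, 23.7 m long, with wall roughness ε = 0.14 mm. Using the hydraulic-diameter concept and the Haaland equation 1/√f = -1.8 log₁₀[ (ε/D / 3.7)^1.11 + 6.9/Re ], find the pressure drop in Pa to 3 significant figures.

ΔP ≈ 858000 Pa

Hydraulic diameter D_h = 4A/P = D_o - D_i = 0.0676 - 0.0539 = 0.0137 m.
Re = ρVD_h/μ = 1020·4.98·0.0137/0.00123 = 5.658e+04.
ε/D_h = 0.00014/0.0137 = 0.0102; Haaland gives 1/√f = -1.8 log₁₀[0.00144+0.000122] = 5.049, so f = 0.03923.
ΔP = f(L/D_h)(ρV²/2) = 0.03923·23.7/0.0137·1.265e+04 = 8.583e+05 Pa.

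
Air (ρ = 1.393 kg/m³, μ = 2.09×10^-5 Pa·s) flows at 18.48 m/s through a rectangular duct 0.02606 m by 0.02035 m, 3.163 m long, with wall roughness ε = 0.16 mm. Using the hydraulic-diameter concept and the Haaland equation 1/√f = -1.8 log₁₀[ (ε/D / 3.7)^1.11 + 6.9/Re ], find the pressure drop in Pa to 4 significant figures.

Hydraulic diameter D_h = 4A/P = 4·(0.02606·0.02035)/(2·(0.02606+0.02035)) = 0.002121/0.09282 = 0.02285 m.
Re = ρVD_h/μ = 1.393·18.48·0.02285/2.09e-05 = 2.815e+04.
ε/D_h = 0.00016/0.02285 = 0.007; Haaland gives 1/√f = -1.8 log₁₀[0.000949+0.000245] = 5.261, so f = 0.03613.
ΔP = f(L/D_h)(ρV²/2) = 0.03613·3.163/0.02285·237.9 = 1189 Pa.

ΔP ≈ 1189 Pa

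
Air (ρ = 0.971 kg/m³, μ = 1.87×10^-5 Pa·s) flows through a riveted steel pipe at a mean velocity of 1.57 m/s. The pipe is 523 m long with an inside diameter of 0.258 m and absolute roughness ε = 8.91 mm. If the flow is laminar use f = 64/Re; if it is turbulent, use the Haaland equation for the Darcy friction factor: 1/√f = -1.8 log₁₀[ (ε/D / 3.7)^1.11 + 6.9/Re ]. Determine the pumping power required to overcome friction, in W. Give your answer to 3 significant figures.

Reynolds number Re = ρVD/μ = 0.971 · 1.57 · 0.258 / 1.87e-05 = 2.103e+04.
Re > 4000 → turbulent. Relative roughness ε/D = 0.00891/0.258 = 0.0345. Haaland: 1/√f = -1.8 log₁₀[(0.0345/3.7)^1.11 + 6.9/2.103e+04] = -1.8 log₁₀[0.00558 + 0.000328] = 4.011, so f = 0.06215.
Darcy-Weisbach: ΔP = f(L/D)(ρV²/2) = 0.06215·(523/0.258)·(0.971·1.57²/2) = 0.06215·2027·1.197 = 150.8 Pa.
Q = V·A = 1.57·0.05228 = 0.08208 m³/s.
Pumping power P = QΔP = 0.08208·150.8 = 12.38 W = 12.4 W.

P ≈ 12.4 W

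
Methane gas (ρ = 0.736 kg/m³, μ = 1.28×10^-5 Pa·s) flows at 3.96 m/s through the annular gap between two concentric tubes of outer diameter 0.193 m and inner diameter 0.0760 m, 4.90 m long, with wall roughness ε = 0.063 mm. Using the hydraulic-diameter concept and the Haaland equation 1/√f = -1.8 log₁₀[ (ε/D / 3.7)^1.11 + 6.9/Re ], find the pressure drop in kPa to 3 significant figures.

ΔP ≈ 0.00608 kPa

Hydraulic diameter D_h = 4A/P = D_o - D_i = 0.193 - 0.076 = 0.117 m.
Re = ρVD_h/μ = 0.736·3.96·0.117/1.28e-05 = 2.664e+04.
ε/D_h = 6.3e-05/0.117 = 0.000538; Haaland gives 1/√f = -1.8 log₁₀[5.51e-05+0.000259] = 6.305, so f = 0.02515.
ΔP = f(L/D_h)(ρV²/2) = 0.02515·4.9/0.117·5.771 = 6.079 Pa.
ΔP = 0.00608 kPa.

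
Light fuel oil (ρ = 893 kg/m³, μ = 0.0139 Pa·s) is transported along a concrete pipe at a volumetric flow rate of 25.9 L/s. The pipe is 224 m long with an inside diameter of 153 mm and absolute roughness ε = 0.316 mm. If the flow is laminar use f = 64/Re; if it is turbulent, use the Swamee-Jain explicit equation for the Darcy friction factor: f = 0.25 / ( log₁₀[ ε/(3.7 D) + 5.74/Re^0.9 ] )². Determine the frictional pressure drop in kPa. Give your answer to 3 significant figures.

Q = 25.9 L/s = 25.9/1000 = 0.0259 m³/s.
Cross-sectional area A = πD²/4 = π(0.153)²/4 = 0.01839 m²; mean velocity V = Q/A = 0.0259/0.01839 = 1.409 m/s.
Reynolds number Re = ρVD/μ = 893 · 1.409 · 0.153 / 0.0139 = 1.385e+04.
Re > 4000 → turbulent. Relative roughness ε/D = 0.000316/0.153 = 0.00207. Swamee-Jain: f = 0.25/(log₁₀[0.00207/3.7 + 5.74/1.385e+04^0.9])² = 0.25/(log₁₀[0.000558 + 0.00108])² = 0.25/(-2.787)² = 0.03219.
Darcy-Weisbach: ΔP = f(L/D)(ρV²/2) = 0.03219·(224/0.153)·(893·1.409²/2) = 0.03219·1464·886.1 = 4.176e+04 Pa.
ΔP = 4.176e+04 Pa = 41.8 kPa.

ΔP ≈ 41.8 kPa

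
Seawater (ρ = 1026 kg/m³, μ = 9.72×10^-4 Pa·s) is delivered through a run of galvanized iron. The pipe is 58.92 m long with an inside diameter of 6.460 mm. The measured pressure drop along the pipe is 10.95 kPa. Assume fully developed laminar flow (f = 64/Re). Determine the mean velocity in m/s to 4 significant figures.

For laminar flow, f = 64/Re with Re = ρVD/μ, so Darcy-Weisbach reduces to ΔP = 32μLV/D². Solving for V: V = ΔP·D²/(32μL) = 1.095e+04·(0.00646)²/(32·0.000972·58.92) = 0.2493 m/s.
Check: Re = ρVD/μ = 1026·0.2493·0.00646/0.000972 = 1700 < 2300, so the laminar assumption holds.

V ≈ 0.2493 m/s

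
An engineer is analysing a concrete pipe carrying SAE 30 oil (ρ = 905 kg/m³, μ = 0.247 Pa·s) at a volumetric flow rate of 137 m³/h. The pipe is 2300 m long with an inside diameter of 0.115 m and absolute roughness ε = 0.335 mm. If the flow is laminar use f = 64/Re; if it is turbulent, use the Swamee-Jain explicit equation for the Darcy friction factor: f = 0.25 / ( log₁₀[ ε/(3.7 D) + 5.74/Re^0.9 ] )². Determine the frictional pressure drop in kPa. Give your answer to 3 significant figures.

ΔP ≈ 5040 kPa

Q = 137 m³/h = 137/3600 = 0.03806 m³/s.
Cross-sectional area A = πD²/4 = π(0.115)²/4 = 0.01039 m²; mean velocity V = Q/A = 0.03806/0.01039 = 3.664 m/s.
Reynolds number Re = ρVD/μ = 905 · 3.664 · 0.115 / 0.247 = 1544.
Re < 2300 → laminar flow, so f = 64/Re = 64/1544 = 0.04146 (the turbulent correlation is not needed).
Darcy-Weisbach: ΔP = f(L/D)(ρV²/2) = 0.04146·(2300/0.115)·(905·3.664²/2) = 0.04146·2e+04·6074 = 5.036e+06 Pa.
ΔP = 5.036e+06 Pa = 5040 kPa.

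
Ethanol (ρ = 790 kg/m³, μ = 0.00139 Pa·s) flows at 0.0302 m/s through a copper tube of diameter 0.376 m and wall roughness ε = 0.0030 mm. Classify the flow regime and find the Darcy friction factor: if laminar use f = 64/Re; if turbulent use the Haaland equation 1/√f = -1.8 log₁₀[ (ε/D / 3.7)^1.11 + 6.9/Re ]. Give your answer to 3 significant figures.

Re = ρVD/μ = 790·0.0302·0.376/0.00139 = 6454.
Re > 4000 → turbulent. ε/D = 3e-06/0.376 = 7.98e-06; Haaland: 1/√f = -1.8 log₁₀[5.13e-07 + 0.00107] = 5.347, so f = 0.03497.

f ≈ 0.0350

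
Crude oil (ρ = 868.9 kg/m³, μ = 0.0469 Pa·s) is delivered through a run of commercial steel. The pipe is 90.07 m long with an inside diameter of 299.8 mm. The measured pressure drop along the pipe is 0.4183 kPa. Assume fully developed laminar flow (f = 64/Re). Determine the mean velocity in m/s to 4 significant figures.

V ≈ 0.2781 m/s

For laminar flow, f = 64/Re with Re = ρVD/μ, so Darcy-Weisbach reduces to ΔP = 32μLV/D². Solving for V: V = ΔP·D²/(32μL) = 418.3·(0.2998)²/(32·0.0469·90.07) = 0.2781 m/s.
Check: Re = ρVD/μ = 868.9·0.2781·0.2998/0.0469 = 1545 < 2300, so the laminar assumption holds.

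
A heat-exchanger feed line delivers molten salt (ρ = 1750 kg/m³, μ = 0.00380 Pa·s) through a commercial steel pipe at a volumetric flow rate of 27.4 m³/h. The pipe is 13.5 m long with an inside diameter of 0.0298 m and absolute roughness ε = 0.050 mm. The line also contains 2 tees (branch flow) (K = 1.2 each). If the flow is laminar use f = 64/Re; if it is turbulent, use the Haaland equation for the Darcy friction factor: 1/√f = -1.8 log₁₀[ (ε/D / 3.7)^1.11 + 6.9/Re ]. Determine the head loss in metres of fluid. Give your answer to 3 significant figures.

h_f ≈ 79.4 m

Q = 27.4 m³/h = 27.4/3600 = 0.007611 m³/s.
Cross-sectional area A = πD²/4 = π(0.0298)²/4 = 0.0006975 m²; mean velocity V = Q/A = 0.007611/0.0006975 = 10.91 m/s.
Reynolds number Re = ρVD/μ = 1750 · 10.91 · 0.0298 / 0.0038 = 1.498e+05.
Re > 4000 → turbulent. Relative roughness ε/D = 5e-05/0.0298 = 0.00168. Haaland: 1/√f = -1.8 log₁₀[(0.00168/3.7)^1.11 + 6.9/1.498e+05] = -1.8 log₁₀[0.000194 + 4.61e-05] = 6.514, so f = 0.02357.
Total minor-loss coefficient ΣK = 2·1.2 = 2.4.
ΔP = [f·L/D + ΣK]·(ρV²/2) = [0.02357·13.5/0.0298 + 2.4]·(1750·10.91²/2) = [10.68 + 2.4]·1.042e+05 = 1.363e+06 Pa.
Head loss h_f = ΔP/(ρg) = 1.363e+06/(1750·9.81) = 79.4 m.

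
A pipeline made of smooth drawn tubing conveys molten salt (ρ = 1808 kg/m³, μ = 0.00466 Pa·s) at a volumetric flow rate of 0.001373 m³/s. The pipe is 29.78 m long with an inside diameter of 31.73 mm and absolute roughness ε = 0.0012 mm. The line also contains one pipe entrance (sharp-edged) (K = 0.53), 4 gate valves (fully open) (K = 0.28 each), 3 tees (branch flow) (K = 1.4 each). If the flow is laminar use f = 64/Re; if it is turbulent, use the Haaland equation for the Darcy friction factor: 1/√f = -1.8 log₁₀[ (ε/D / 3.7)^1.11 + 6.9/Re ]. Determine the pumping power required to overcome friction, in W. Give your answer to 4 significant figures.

Cross-sectional area A = πD²/4 = π(0.03173)²/4 = 0.0007907 m²; mean velocity V = Q/A = 0.001373/0.0007907 = 1.736 m/s.
Reynolds number Re = ρVD/μ = 1808 · 1.736 · 0.03173 / 0.00466 = 2.138e+04.
Re > 4000 → turbulent. Relative roughness ε/D = 1.2e-06/0.03173 = 3.78e-05. Haaland: 1/√f = -1.8 log₁₀[(3.78e-05/3.7)^1.11 + 6.9/2.138e+04] = -1.8 log₁₀[2.89e-06 + 0.000323] = 6.277, so f = 0.02538.
Total minor-loss coefficient ΣK = 1·0.53 + 4·0.28 + 3·1.4 = 5.85.
ΔP = [f·L/D + ΣK]·(ρV²/2) = [0.02538·29.78/0.03173 + 5.85]·(1808·1.736²/2) = [23.82 + 5.85]·2726 = 8.087e+04 Pa.
Pumping power P = QΔP = 0.001373·8.087e+04 = 111.03 W = 111.0 W.

P ≈ 111.0 W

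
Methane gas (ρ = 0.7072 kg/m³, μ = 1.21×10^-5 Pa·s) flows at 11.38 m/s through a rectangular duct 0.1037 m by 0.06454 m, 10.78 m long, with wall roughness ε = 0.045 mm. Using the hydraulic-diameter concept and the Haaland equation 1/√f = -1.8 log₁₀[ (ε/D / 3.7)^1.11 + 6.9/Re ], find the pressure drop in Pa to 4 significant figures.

ΔP ≈ 138.0 Pa

Hydraulic diameter D_h = 4A/P = 4·(0.1037·0.06454)/(2·(0.1037+0.06454)) = 0.02677/0.3365 = 0.07956 m.
Re = ρVD_h/μ = 0.7072·11.38·0.07956/1.21e-05 = 5.292e+04.
ε/D_h = 4.5e-05/0.07956 = 0.000566; Haaland gives 1/√f = -1.8 log₁₀[5.82e-05+0.00013] = 6.704, so f = 0.02225.
ΔP = f(L/D_h)(ρV²/2) = 0.02225·10.78/0.07956·45.79 = 138 Pa.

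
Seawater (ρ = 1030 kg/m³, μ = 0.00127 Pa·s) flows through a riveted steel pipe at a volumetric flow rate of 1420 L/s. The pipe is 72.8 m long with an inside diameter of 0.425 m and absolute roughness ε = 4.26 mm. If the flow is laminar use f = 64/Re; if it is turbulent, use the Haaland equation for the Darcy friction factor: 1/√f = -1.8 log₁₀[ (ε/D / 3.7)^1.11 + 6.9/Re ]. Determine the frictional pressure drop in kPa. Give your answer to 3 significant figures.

Q = 1420 L/s = 1420/1000 = 1.42 m³/s.
Cross-sectional area A = πD²/4 = π(0.425)²/4 = 0.1419 m²; mean velocity V = Q/A = 1.42/0.1419 = 10.01 m/s.
Reynolds number Re = ρVD/μ = 1030 · 10.01 · 0.425 / 0.00127 = 3.45e+06.
Re > 4000 → turbulent. Relative roughness ε/D = 0.00426/0.425 = 0.01. Haaland: 1/√f = -1.8 log₁₀[(0.01/3.7)^1.11 + 6.9/3.45e+06] = -1.8 log₁₀[0.00141 + 2e-06] = 5.128, so f = 0.03803.
Darcy-Weisbach: ΔP = f(L/D)(ρV²/2) = 0.03803·(72.8/0.425)·(1030·10.01²/2) = 0.03803·171.3·5.16e+04 = 3.361e+05 Pa.
ΔP = 3.361e+05 Pa = 336 kPa.

ΔP ≈ 336 kPa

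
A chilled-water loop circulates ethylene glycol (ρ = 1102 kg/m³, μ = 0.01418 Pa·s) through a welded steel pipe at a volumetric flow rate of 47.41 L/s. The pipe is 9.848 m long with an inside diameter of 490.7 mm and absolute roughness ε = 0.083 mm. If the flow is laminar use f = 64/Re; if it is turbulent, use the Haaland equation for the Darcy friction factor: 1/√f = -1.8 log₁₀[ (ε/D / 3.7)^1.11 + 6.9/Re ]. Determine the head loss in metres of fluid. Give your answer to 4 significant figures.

Q = 47.41 L/s = 47.41/1000 = 0.04741 m³/s.
Cross-sectional area A = πD²/4 = π(0.4907)²/4 = 0.1891 m²; mean velocity V = Q/A = 0.04741/0.1891 = 0.2507 m/s.
Reynolds number Re = ρVD/μ = 1102 · 0.2507 · 0.4907 / 0.0142 = 9560.
Re > 4000 → turbulent. Relative roughness ε/D = 8.3e-05/0.4907 = 0.000169. Haaland: 1/√f = -1.8 log₁₀[(0.000169/3.7)^1.11 + 6.9/9560] = -1.8 log₁₀[1.52e-05 + 0.000722] = 5.639, so f = 0.03145.
Darcy-Weisbach: ΔP = f(L/D)(ρV²/2) = 0.03145·(9.848/0.4907)·(1102·0.2507²/2) = 0.03145·20.07·34.63 = 21.86 Pa.
Head loss h_f = ΔP/(ρg) = 21.86/(1102·9.81) = 0.002022 m.

h_f ≈ 0.002022 m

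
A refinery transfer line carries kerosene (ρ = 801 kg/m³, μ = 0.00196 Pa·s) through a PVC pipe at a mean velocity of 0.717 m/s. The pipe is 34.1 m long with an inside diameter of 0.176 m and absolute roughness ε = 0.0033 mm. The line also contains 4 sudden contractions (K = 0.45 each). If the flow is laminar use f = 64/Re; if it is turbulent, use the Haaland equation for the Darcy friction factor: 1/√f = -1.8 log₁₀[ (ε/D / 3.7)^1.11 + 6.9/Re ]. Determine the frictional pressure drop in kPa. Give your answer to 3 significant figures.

Reynolds number Re = ρVD/μ = 801 · 0.717 · 0.176 / 0.00196 = 5.157e+04.
Re > 4000 → turbulent. Relative roughness ε/D = 3.3e-06/0.176 = 1.88e-05. Haaland: 1/√f = -1.8 log₁₀[(1.88e-05/3.7)^1.11 + 6.9/5.157e+04] = -1.8 log₁₀[1.33e-06 + 0.000134] = 6.965, so f = 0.02062.
Total minor-loss coefficient ΣK = 4·0.45 = 1.8.
ΔP = [f·L/D + ΣK]·(ρV²/2) = [0.02062·34.1/0.176 + 1.8]·(801·0.717²/2) = [3.994 + 1.8]·205.9 = 1193 Pa.
ΔP = 1193 Pa = 1.19 kPa.

ΔP ≈ 1.19 kPa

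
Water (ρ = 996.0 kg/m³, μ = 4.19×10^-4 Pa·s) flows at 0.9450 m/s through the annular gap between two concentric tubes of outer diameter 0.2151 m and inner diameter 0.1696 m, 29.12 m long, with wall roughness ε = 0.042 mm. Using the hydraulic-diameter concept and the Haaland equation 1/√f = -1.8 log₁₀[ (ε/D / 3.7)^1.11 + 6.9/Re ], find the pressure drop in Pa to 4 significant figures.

ΔP ≈ 6163 Pa

Hydraulic diameter D_h = 4A/P = D_o - D_i = 0.2151 - 0.1696 = 0.0455 m.
Re = ρVD_h/μ = 996·0.945·0.0455/0.000419 = 1.022e+05.
ε/D_h = 4.2e-05/0.0455 = 0.000923; Haaland gives 1/√f = -1.8 log₁₀[0.0001+6.75e-05] = 6.796, so f = 0.02165.
ΔP = f(L/D_h)(ρV²/2) = 0.02165·29.12/0.0455·444.7 = 6163 Pa.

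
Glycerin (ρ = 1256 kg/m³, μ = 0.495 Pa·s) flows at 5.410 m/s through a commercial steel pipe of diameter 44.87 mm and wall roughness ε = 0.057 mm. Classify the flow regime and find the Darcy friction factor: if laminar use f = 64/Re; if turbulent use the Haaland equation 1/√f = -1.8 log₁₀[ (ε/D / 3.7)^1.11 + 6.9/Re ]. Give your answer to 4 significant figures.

Re = ρVD/μ = 1256·5.41·0.04487/0.495 = 615.9.
Re < 2300 → laminar, so f = 64/Re = 0.1039 (roughness is irrelevant in laminar flow).

f ≈ 0.1039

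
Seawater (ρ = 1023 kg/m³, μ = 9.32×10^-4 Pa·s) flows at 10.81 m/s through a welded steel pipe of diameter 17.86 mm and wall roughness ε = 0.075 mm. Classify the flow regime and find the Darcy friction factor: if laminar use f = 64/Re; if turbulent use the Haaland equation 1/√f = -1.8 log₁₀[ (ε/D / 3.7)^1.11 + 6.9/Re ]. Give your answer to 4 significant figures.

Re = ρVD/μ = 1023·10.81·0.01786/0.000932 = 2.119e+05.
Re > 4000 → turbulent. ε/D = 7.5e-05/0.01786 = 0.0042; Haaland: 1/√f = -1.8 log₁₀[0.000538 + 3.26e-05] = 5.838, so f = 0.02934.

f ≈ 0.02934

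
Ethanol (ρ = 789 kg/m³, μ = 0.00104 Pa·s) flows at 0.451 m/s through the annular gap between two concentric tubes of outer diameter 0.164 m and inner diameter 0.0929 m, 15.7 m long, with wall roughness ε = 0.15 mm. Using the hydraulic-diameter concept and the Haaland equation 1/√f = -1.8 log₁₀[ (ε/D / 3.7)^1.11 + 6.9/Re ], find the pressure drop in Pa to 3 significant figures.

ΔP ≈ 511 Pa

Hydraulic diameter D_h = 4A/P = D_o - D_i = 0.164 - 0.0929 = 0.0711 m.
Re = ρVD_h/μ = 789·0.451·0.0711/0.00104 = 2.433e+04.
ε/D_h = 0.00015/0.0711 = 0.00211; Haaland gives 1/√f = -1.8 log₁₀[0.000251+0.000284] = 5.89, so f = 0.02883.
ΔP = f(L/D_h)(ρV²/2) = 0.02883·15.7/0.0711·80.24 = 510.8 Pa.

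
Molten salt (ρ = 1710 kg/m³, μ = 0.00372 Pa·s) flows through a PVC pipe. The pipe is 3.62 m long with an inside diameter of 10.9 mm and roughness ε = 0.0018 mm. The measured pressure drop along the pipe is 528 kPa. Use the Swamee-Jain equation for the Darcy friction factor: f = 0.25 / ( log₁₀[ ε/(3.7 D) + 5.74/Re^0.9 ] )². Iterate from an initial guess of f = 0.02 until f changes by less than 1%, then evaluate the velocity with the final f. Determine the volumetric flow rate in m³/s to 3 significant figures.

Rearranging Darcy-Weisbach: V = √(2·ΔP·D/(f·L·ρ)). With ε/D = 1.8e-06/0.0109 = 0.000165, iterate starting from f = 0.02:
  f = 0.02 → V = √(2·5.28e+05·0.0109/(0.02·3.62·1710)) = 9.642 m/s; Re = ρVD/μ = 4.831e+04; f → 0.02157
  f = 0.02157 → V = 9.285 m/s; Re = 4.652e+04; f → 0.02174
Converged (Δf/f < 1%). With the final f = 0.02174: V = √(2·5.28e+05·0.0109/(0.02174·3.62·1710)) = 9.249 m/s.
Q = V·A = 9.249·(π/4·0.0109²) = 0.0008631 m³/s = 8.63×10^-4 m³/s.

Q ≈ 8.63×10^-4 m³/s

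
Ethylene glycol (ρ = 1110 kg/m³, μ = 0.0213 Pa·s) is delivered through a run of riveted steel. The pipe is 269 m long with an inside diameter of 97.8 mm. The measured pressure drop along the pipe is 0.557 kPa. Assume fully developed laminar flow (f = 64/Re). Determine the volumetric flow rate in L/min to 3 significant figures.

Q ≈ 13.1 L/min

For laminar flow, f = 64/Re with Re = ρVD/μ, so Darcy-Weisbach reduces to ΔP = 32μLV/D². Solving for V: V = ΔP·D²/(32μL) = 557·(0.0978)²/(32·0.0213·269) = 0.02906 m/s.
Check: Re = ρVD/μ = 1110·0.02906·0.0978/0.0213 = 148.1 < 2300, so the laminar assumption holds.
Q = V·A = 0.02906·(π/4·0.0978²) = 0.0002183 m³/s = 13.1 L/min.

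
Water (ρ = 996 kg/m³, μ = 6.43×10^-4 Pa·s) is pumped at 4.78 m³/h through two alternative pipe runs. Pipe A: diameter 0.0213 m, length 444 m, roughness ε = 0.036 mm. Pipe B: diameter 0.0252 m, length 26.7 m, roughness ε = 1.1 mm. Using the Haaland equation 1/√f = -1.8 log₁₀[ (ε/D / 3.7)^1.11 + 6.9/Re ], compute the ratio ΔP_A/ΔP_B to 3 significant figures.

ΔP_A/ΔP_B ≈ 13.6

Pipe A: V = Q/A = 0.001328/0.0003563 = 3.726 m/s; Re = 1.229e+05; ε/D = 0.00169; Haaland → f = 0.02384; ΔP_A = f(L/D)(ρV²/2) = 3.436e+06 Pa.
Pipe B: V = Q/A = 0.001328/0.0004988 = 2.662 m/s; Re = 1.039e+05; ε/D = 0.0437; Haaland → f = 0.06763; ΔP_B = f(L/D)(ρV²/2) = 2.529e+05 Pa.
ΔP_A/ΔP_B = 3.436e+06/2.529e+05 = 13.6.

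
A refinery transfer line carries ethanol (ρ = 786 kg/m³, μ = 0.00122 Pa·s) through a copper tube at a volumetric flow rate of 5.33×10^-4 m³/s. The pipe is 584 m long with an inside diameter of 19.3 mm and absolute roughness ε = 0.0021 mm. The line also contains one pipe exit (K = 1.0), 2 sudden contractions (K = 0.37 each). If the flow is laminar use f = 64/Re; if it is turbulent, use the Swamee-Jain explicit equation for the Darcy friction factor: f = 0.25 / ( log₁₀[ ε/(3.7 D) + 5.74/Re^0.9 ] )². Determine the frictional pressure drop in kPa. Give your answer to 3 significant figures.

ΔP ≈ 1000 kPa

Cross-sectional area A = πD²/4 = π(0.0193)²/4 = 0.0002926 m²; mean velocity V = Q/A = 0.000533/0.0002926 = 1.822 m/s.
Reynolds number Re = ρVD/μ = 786 · 1.822 · 0.0193 / 0.00122 = 2.265e+04.
Re > 4000 → turbulent. Relative roughness ε/D = 2.1e-06/0.0193 = 0.000109. Swamee-Jain: f = 0.25/(log₁₀[0.000109/3.7 + 5.74/2.265e+04^0.9])² = 0.25/(log₁₀[2.94e-05 + 0.000691])² = 0.25/(-3.143)² = 0.02531.
Total minor-loss coefficient ΣK = 1·1 + 2·0.37 = 1.74.
ΔP = [f·L/D + ΣK]·(ρV²/2) = [0.02531·584/0.0193 + 1.74]·(786·1.822²/2) = [766 + 1.74]·1304 = 1.001e+06 Pa.
ΔP = 1.001e+06 Pa = 1000 kPa.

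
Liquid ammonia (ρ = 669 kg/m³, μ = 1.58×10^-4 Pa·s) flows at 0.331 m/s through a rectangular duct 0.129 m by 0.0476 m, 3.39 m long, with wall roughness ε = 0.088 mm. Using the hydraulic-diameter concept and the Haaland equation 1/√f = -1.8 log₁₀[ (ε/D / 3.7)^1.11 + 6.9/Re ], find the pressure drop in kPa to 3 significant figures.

Hydraulic diameter D_h = 4A/P = 4·(0.129·0.0476)/(2·(0.129+0.0476)) = 0.02456/0.3532 = 0.06954 m.
Re = ρVD_h/μ = 669·0.331·0.06954/0.000158 = 9.746e+04.
ε/D_h = 8.8e-05/0.06954 = 0.00127; Haaland gives 1/√f = -1.8 log₁₀[0.000142+7.08e-05] = 6.609, so f = 0.02289.
ΔP = f(L/D_h)(ρV²/2) = 0.02289·3.39/0.06954·36.65 = 40.9 Pa.
ΔP = 0.0409 kPa.

ΔP ≈ 0.0409 kPa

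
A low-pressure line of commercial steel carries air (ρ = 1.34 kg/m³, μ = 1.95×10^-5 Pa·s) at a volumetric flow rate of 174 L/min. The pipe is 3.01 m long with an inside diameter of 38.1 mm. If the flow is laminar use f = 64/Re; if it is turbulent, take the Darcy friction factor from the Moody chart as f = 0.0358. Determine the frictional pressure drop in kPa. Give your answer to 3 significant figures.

Q = 174 L/min = 174/60000 = 0.0029 m³/s.
Cross-sectional area A = πD²/4 = π(0.0381)²/4 = 0.00114 m²; mean velocity V = Q/A = 0.0029/0.00114 = 2.544 m/s.
Reynolds number Re = ρVD/μ = 1.34 · 2.544 · 0.0381 / 1.95e-05 = 6660.
Re > 4000 → turbulent; use the Moody-chart value f = 0.0358.
Darcy-Weisbach: ΔP = f(L/D)(ρV²/2) = 0.0358·(3.01/0.0381)·(1.34·2.544²/2) = 0.0358·79·4.335 = 12.26 Pa.
ΔP = 12.26 Pa = 0.0123 kPa.

ΔP ≈ 0.0123 kPa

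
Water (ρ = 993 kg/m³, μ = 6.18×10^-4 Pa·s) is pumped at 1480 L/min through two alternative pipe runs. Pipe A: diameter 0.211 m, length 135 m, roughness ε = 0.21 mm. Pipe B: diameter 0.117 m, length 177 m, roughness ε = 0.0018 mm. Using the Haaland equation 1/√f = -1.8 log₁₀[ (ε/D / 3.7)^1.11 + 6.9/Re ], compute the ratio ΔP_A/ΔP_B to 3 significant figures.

ΔP_A/ΔP_B ≈ 0.0610

Pipe A: V = Q/A = 0.02467/0.03497 = 0.7054 m/s; Re = 2.392e+05; ε/D = 0.000995; Haaland → f = 0.0207; ΔP_A = f(L/D)(ρV²/2) = 3273 Pa.
Pipe B: V = Q/A = 0.02467/0.01075 = 2.294 m/s; Re = 4.313e+05; ε/D = 1.54e-05; Haaland → f = 0.01358; ΔP_B = f(L/D)(ρV²/2) = 5.368e+04 Pa.
ΔP_A/ΔP_B = 3273/5.368e+04 = 0.0610.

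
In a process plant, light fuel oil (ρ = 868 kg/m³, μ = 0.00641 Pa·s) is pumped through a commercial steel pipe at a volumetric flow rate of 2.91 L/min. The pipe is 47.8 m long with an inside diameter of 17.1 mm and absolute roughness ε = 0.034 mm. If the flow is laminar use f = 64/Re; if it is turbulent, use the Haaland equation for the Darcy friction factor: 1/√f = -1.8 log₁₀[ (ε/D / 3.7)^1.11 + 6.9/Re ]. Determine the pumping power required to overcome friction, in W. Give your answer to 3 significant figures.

P ≈ 0.343 W

Q = 2.91 L/min = 2.91/60000 = 4.85e-05 m³/s.
Cross-sectional area A = πD²/4 = π(0.0171)²/4 = 0.0002297 m²; mean velocity V = Q/A = 4.85e-05/0.0002297 = 0.2112 m/s.
Reynolds number Re = ρVD/μ = 868 · 0.2112 · 0.0171 / 0.00641 = 489.
Re < 2300 → laminar flow, so f = 64/Re = 64/489 = 0.1309 (the turbulent correlation is not needed).
Darcy-Weisbach: ΔP = f(L/D)(ρV²/2) = 0.1309·(47.8/0.0171)·(868·0.2112²/2) = 0.1309·2795·19.36 = 7081 Pa.
Pumping power P = QΔP = 4.85e-05·7081 = 0.3434 W = 0.343 W.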